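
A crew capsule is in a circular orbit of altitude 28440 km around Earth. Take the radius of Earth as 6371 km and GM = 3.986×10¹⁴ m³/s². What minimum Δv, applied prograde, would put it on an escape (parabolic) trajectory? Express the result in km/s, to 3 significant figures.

Δv ≈ 1.40 km/s

r = 6371 + 28440 = 34811 km = 3.4811×10⁷ m.
Circular speed v_c = √(μ/r) = 3384 m/s.
Escape speed v_esc = √(2μ/r) = √2 × v_c = 4785 m/s.
Δv = v_esc − v_c = 1402 m/s = 1.402 km/s.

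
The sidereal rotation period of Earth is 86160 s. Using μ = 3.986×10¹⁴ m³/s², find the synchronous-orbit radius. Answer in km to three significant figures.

r_sync ≈ 42200 km

A synchronous orbit has period T, so by Kepler's third law a = (μT²/4π²)^(1/3).
μT²/4π² = 3.986×10¹⁴ × (8.616×10⁴)² / 39.48 = 7.495×10²² m³.
a = 4.216×10⁷ m = 42163 km.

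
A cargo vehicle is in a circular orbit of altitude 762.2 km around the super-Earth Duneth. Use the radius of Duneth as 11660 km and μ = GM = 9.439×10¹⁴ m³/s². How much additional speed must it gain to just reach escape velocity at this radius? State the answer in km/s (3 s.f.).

r = 11660 + 762.2 = 12422 km = 1.2422×10⁷ m.
Circular speed v_c = √(μ/r) = 8717 m/s.
Escape speed v_esc = √(2μ/r) = √2 × v_c = 12330 m/s.
Δv = v_esc − v_c = 3611 m/s = 3.611 km/s.

Δv ≈ 3.61 km/s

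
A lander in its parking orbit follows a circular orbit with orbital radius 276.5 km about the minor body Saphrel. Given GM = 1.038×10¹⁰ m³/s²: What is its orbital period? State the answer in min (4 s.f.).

T ≈ 149.4 min

r = 276.5 km = 2.765×10⁵ m.
Kepler's third law: T = 2π√(r³/μ) = 2π√((2.765×10⁵)³ / 1.038×10¹⁰).
r³/μ = 2.037×10⁶ s², so T = 2π × 1.427×10³ = 8.967×10³ s.
Converting: 8.967×10³ s ÷ 60.00 = 149.4 min.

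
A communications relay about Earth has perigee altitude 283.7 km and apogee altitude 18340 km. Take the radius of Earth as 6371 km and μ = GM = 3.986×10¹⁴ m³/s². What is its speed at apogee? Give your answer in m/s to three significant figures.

v ≈ 2620 m/s

r_p = 6371 + 283.7 = 6654.7 km = 6.6547×10⁶ m.
r_a = 6371 + 18340 = 24711 km = 2.4711×10⁷ m.
Semi-major axis a = (r_p + r_a)/2 = 15683 km = 1.568×10⁷ m.
Vis-viva: v² = μ(2/r − 1/a) = 3.986×10¹⁴ × (8.094×10⁻⁸ − 6.376×10⁻⁸) = 6.845×10⁶ m²/s².
v = 2616 m/s.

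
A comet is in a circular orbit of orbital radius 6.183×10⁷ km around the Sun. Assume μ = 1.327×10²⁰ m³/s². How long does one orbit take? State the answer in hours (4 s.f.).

r = 6.183×10⁷ km = 6.183×10¹⁰ m.
Kepler's third law: T = 2π√(r³/μ) = 2π√((6.183×10¹⁰)³ / 1.327×10²⁰).
r³/μ = 1.781×10¹² s², so T = 2π × 1.335×10⁶ = 8.386×10⁶ s.
Converting: 8.386×10⁶ s ÷ 3600 = 2329 hours.

T ≈ 2329 hours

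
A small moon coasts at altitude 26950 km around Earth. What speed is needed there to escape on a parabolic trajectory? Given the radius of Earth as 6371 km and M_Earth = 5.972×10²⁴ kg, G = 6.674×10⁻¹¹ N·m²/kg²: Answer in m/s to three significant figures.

μ = GM = 6.674×10⁻¹¹ × 5.972×10²⁴ = 3.986×10¹⁴ m³/s².
r = 6371 + 26950 = 33321 km = 3.3321×10⁷ m.
Escape speed v_esc = √(2μ/r) = √(2 × 3.986×10¹⁴ / 3.332×10⁷) = √(2.392×10⁷) = 4891 m/s.

v_esc ≈ 4890 m/s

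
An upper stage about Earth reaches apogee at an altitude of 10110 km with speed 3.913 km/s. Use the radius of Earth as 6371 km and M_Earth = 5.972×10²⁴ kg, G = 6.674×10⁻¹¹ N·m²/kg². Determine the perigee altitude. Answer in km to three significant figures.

μ = GM = 6.674×10⁻¹¹ × 5.972×10²⁴ = 3.986×10¹⁴ m³/s².
r_a = 6371 + 10110 = 16481 km = 1.648×10⁷ m.
Specific energy ε = v²/2 − μ/r = -1.653×10⁷ J/kg, so a = −μ/(2ε) = 1.206×10⁷ m.
The apsides satisfy r_p + r_a = 2a, so the perigee radius is 2a − r_a = 7.634×10⁶ m = 7634.1 km.
Perigee altitude = 7634.1 − 6371 = 1263.1 km.

perigee altitude ≈ 1260 km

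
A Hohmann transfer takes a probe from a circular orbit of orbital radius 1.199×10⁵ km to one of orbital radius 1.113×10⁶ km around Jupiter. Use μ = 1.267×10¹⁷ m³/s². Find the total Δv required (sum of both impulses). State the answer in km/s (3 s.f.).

r₁ = 1.199×10⁵ km = 1.199×10⁸ m.
r₂ = 1.113×10⁶ km = 1.113×10⁹ m.
Transfer ellipse a_t = (r₁ + r₂)/2 = 6.164×10⁸ m.
At r₁: circular v_c1 = √(μ/r₁) = 32510 m/s; transfer-perijove v_p = √[μ(2/r₁ − 1/a_t)] = 43680 m/s.
Δv₁ = v_p − v_c1 = 11170 m/s.
At r₂: circular v_c2 = √(μ/r₂) = 10670 m/s; transfer-apojove v_a = √[μ(2/r₂ − 1/a_t)] = 4705 m/s.
Δv₂ = v_c2 − v_a = 5964 m/s.
Total Δv = Δv₁ + Δv₂ = 17140 m/s = 17.14 km/s.

Δv_total ≈ 17.1 km/s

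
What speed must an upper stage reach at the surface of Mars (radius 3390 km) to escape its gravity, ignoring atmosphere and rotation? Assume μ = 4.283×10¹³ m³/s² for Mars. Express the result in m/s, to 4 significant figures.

r = R = 3.390×10⁶ m.
Escape speed v_esc = √(2μ/r) = √(2 × 4.283×10¹³ / 3.390×10⁶) = √(2.527×10⁷) = 5027 m/s.

v_esc ≈ 5027 m/s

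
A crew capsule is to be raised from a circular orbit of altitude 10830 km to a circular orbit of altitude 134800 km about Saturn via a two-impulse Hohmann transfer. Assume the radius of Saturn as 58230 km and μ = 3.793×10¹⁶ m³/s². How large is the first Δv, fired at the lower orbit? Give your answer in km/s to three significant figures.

Δv ≈ 5.01 km/s

r₁ = 58230 + 10830 = 69060 km = 6.9060×10⁷ m.
r₂ = 58230 + 134800 = 193030 km = 1.9303×10⁸ m.
Transfer ellipse a_t = (r₁ + r₂)/2 = 1.310×10⁸ m.
At r₁: circular v_c1 = √(μ/r₁) = 23440 m/s; transfer-perikrone v_p = √[μ(2/r₁ − 1/a_t)] = 28440 m/s.
Δv₁ = v_p − v_c1 = 5008 m/s.
= 5.008 km/s.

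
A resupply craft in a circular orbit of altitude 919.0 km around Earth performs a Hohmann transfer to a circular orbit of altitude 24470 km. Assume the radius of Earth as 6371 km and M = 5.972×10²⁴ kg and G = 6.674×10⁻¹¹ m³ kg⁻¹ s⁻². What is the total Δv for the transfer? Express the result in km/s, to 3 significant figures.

μ = GM = 6.674×10⁻¹¹ × 5.972×10²⁴ = 3.986×10¹⁴ m³/s².
r₁ = 6371 + 919.0 = 7290.0 km = 7.2900×10⁶ m.
r₂ = 6371 + 24470 = 30841 km = 3.0841×10⁷ m.
Transfer ellipse a_t = (r₁ + r₂)/2 = 1.907×10⁷ m.
At r₁: circular v_c1 = √(μ/r₁) = 7394 m/s; transfer-perigee v_p = √[μ(2/r₁ − 1/a_t)] = 9404 m/s.
Δv₁ = v_p − v_c1 = 2010 m/s.
At r₂: circular v_c2 = √(μ/r₂) = 3595 m/s; transfer-apogee v_a = √[μ(2/r₂ − 1/a_t)] = 2223 m/s.
Δv₂ = v_c2 − v_a = 1372 m/s.
Total Δv = Δv₁ + Δv₂ = 3382 m/s = 3.382 km/s.

Δv_total ≈ 3.38 km/s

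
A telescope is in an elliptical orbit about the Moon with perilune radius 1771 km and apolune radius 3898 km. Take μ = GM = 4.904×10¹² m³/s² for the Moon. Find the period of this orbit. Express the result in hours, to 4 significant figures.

Semi-major axis a = (r_p + r_a)/2 = (1771.0 + 3898.0)/2 = 2834.5 km = 2.834×10⁶ m.
By Kepler's third law T = 2π√(a³/μ) = 2π × 2.155×10³ = 1.354×10⁴ s.
= 3.761 hours.

T ≈ 3.761 hours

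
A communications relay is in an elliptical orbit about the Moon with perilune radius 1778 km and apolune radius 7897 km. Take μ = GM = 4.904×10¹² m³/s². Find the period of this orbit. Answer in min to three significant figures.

T ≈ 503 min

Semi-major axis a = (r_p + r_a)/2 = (1778.0 + 7897.0)/2 = 4837.5 km = 4.838×10⁶ m.
By Kepler's third law T = 2π√(a³/μ) = 2π × 4.805×10³ = 3.019×10⁴ s.
= 503.1 min.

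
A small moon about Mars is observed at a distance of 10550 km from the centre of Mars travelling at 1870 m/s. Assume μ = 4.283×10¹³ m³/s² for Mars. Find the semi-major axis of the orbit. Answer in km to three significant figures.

a ≈ 9270 km

r = 1.055×10⁷ m.
Specific orbital energy ε = v²/2 − μ/r = (1870)²/2 − 4.283×10¹³/1.055×10⁷ = -2.311×10⁶ J/kg.
Since ε = −μ/(2a), a = −μ/(2ε) = 9.265×10⁶ m = 9265.5 km.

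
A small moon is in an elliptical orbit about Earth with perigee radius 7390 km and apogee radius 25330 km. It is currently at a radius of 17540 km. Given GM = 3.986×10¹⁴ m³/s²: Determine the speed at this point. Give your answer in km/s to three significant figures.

v ≈ 4.59 km/s

Semi-major axis a = (r_p + r_a)/2 = 16360 km = 1.636×10⁷ m.
Vis-viva: v² = μ(2/r − 1/a) = 3.986×10¹⁴ × (1.140×10⁻⁷ − 6.112×10⁻⁸) = 2.109×10⁷ m²/s².
v = 4592 m/s = 4.592 km/s.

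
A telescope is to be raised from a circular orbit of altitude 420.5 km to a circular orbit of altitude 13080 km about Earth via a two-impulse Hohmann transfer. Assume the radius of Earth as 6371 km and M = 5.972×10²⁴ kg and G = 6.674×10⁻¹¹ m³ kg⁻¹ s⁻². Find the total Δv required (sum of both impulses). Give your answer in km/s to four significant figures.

Δv_total ≈ 2.937 km/s

μ = GM = 6.674×10⁻¹¹ × 5.972×10²⁴ = 3.986×10¹⁴ m³/s².
r₁ = 6371 + 420.5 = 6791.5 km = 6.7915×10⁶ m.
r₂ = 6371 + 13080 = 19451 km = 1.9451×10⁷ m.
Transfer ellipse a_t = (r₁ + r₂)/2 = 1.312×10⁷ m.
At r₁: circular v_c1 = √(μ/r₁) = 7661 m/s; transfer-perigee v_p = √[μ(2/r₁ − 1/a_t)] = 9327 m/s.
Δv₁ = v_p − v_c1 = 1667 m/s.
At r₂: circular v_c2 = √(μ/r₂) = 4527 m/s; transfer-apogee v_a = √[μ(2/r₂ − 1/a_t)] = 3257 m/s.
Δv₂ = v_c2 − v_a = 1270 m/s.
Total Δv = Δv₁ + Δv₂ = 2937 m/s = 2.937 km/s.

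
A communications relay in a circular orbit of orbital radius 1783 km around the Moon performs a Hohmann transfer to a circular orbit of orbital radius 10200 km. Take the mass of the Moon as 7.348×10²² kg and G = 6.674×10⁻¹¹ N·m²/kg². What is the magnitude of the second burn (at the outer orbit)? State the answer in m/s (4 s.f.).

Δv ≈ 315.1 m/s

μ = GM = 6.674×10⁻¹¹ × 7.348×10²² = 4.904×10¹² m³/s².
r₁ = 1783 km = 1.783×10⁶ m.
r₂ = 10200 km = 1.020×10⁷ m.
Transfer ellipse a_t = (r₁ + r₂)/2 = 5.992×10⁶ m.
At r₁: circular v_c1 = √(μ/r₁) = 1658 m/s; transfer-perilune v_p = √[μ(2/r₁ − 1/a_t)] = 2164 m/s.
At r₂: circular v_c2 = √(μ/r₂) = 693.4 m/s; transfer-apolune v_a = √[μ(2/r₂ − 1/a_t)] = 378.3 m/s.
Δv₂ = v_c2 − v_a = 315.1 m/s.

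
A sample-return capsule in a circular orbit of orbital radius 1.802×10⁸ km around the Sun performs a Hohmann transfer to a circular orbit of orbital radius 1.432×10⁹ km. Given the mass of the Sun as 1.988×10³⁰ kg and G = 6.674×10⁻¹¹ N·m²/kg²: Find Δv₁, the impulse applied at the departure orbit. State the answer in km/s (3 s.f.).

μ = GM = 6.674×10⁻¹¹ × 1.988×10³⁰ = 1.327×10²⁰ m³/s².
r₁ = 1.802×10⁸ km = 1.802×10¹¹ m.
r₂ = 1.432×10⁹ km = 1.432×10¹² m.
Transfer ellipse a_t = (r₁ + r₂)/2 = 8.061×10¹¹ m.
At r₁: circular v_c1 = √(μ/r₁) = 27130 m/s; transfer-perihelion v_p = √[μ(2/r₁ − 1/a_t)] = 36170 m/s.
Δv₁ = v_p − v_c1 = 9031 m/s.
= 9.031 km/s.

Δv ≈ 9.03 km/s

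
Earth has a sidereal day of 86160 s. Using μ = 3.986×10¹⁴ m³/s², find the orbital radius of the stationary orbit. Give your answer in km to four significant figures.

A synchronous orbit has period T, so by Kepler's third law a = (μT²/4π²)^(1/3).
μT²/4π² = 3.986×10¹⁴ × (8.616×10⁴)² / 39.48 = 7.495×10²² m³.
a = 4.216×10⁷ m = 42163 km.

r_sync ≈ 42160 km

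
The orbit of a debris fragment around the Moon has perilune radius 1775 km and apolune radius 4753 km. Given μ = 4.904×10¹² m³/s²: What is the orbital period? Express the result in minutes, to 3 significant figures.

T ≈ 279 minutes

Semi-major axis a = (r_p + r_a)/2 = (1775.0 + 4753.0)/2 = 3264.0 km = 3.264×10⁶ m.
By Kepler's third law T = 2π√(a³/μ) = 2π × 2.663×10³ = 1.673×10⁴ s.
= 278.9 minutes.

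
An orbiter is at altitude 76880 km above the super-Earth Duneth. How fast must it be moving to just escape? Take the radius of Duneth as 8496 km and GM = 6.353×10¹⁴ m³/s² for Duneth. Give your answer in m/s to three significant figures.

v_esc ≈ 3860 m/s

r = 8496 + 76880 = 85376 km = 8.5376×10⁷ m.
Escape speed v_esc = √(2μ/r) = √(2 × 6.353×10¹⁴ / 8.538×10⁷) = √(1.488×10⁷) = 3858 m/s.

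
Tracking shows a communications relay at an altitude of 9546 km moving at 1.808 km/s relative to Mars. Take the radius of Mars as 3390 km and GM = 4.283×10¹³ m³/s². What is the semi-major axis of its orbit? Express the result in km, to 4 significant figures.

r = 3390 + 9546 = 12936 km = 1.294×10⁷ m.
Specific orbital energy ε = v²/2 − μ/r = (1808)²/2 − 4.283×10¹³/1.294×10⁷ = -1.676×10⁶ J/kg.
Since ε = −μ/(2a), a = −μ/(2ε) = 1.277×10⁷ m = 12774 km.

a ≈ 12770 km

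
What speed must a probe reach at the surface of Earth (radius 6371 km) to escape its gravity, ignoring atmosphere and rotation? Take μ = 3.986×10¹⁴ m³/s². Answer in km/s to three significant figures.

r = R = 6.371×10⁶ m.
Escape speed v_esc = √(2μ/r) = √(2 × 3.986×10¹⁴ / 6.371×10⁶) = √(1.251×10⁸) = 11190 m/s.
= 11.19 km/s.

v_esc ≈ 11.2 km/s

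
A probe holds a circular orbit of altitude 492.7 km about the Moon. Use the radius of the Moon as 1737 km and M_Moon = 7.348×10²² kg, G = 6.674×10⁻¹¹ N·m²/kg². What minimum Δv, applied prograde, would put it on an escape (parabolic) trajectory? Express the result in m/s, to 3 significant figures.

μ = GM = 6.674×10⁻¹¹ × 7.348×10²² = 4.904×10¹² m³/s².
r = 1737 + 492.7 = 2229.7 km = 2.2297×10⁶ m.
Circular speed v_c = √(μ/r) = 1483 m/s.
Escape speed v_esc = √(2μ/r) = √2 × v_c = 2097 m/s.
Δv = v_esc − v_c = 614.3 m/s.

Δv ≈ 614 m/s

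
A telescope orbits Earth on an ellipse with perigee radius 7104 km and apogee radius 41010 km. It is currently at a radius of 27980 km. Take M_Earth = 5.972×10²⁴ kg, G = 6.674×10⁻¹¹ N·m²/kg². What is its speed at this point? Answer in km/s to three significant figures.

v ≈ 3.45 km/s

μ = GM = 6.674×10⁻¹¹ × 5.972×10²⁴ = 3.986×10¹⁴ m³/s².
Semi-major axis a = (r_p + r_a)/2 = 24057 km = 2.406×10⁷ m.
Vis-viva: v² = μ(2/r − 1/a) = 3.986×10¹⁴ × (7.148×10⁻⁸ − 4.157×10⁻⁸) = 1.192×10⁷ m²/s².
v = 3453 m/s = 3.453 km/s.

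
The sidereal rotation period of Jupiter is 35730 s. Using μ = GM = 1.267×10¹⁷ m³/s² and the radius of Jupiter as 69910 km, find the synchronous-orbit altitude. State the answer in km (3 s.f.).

h_sync ≈ 90100 km

A synchronous orbit has period T, so by Kepler's third law a = (μT²/4π²)^(1/3).
μT²/4π² = 1.267×10¹⁷ × (3.573×10⁴)² / 39.48 = 4.097×10²⁴ m³.
a = 1.600×10⁸ m = 1.6002×10⁵ km.
Altitude h = a − R = 1.6002×10⁵ − 69910 = 90105 km.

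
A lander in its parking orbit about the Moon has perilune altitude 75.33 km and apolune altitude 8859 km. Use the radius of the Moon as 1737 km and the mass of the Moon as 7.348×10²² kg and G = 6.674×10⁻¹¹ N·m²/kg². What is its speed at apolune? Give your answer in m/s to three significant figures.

μ = GM = 6.674×10⁻¹¹ × 7.348×10²² = 4.904×10¹² m³/s².
r_p = 1737 + 75.33 = 1812.3 km = 1.8123×10⁶ m.
r_a = 1737 + 8859 = 10596 km = 1.0596×10⁷ m.
Semi-major axis a = (r_p + r_a)/2 = 6204.2 km = 6.204×10⁶ m.
Vis-viva: v² = μ(2/r − 1/a) = 4.904×10¹² × (1.888×10⁻⁷ − 1.612×10⁻⁷) = 1.352×10⁵ m²/s².
v = 367.7 m/s.

v ≈ 368 m/s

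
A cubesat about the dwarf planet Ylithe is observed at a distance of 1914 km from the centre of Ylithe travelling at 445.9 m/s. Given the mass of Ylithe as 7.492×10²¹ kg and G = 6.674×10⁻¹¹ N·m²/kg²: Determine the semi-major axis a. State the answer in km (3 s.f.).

μ = GM = 6.674×10⁻¹¹ × 7.492×10²¹ = 5.000×10¹¹ m³/s².
r = 1.914×10⁶ m.
Vis-viva rearranged: 1/a = 2/r − v²/μ = 1.045×10⁻⁶ − 3.976×10⁻⁷ = 6.473×10⁻⁷ m⁻¹.
a = 1.545×10⁶ m = 1544.9 km.

a ≈ 1540 km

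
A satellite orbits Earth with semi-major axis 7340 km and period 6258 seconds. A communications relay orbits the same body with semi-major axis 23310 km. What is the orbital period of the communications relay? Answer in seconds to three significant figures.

T₂ ≈ 35400 seconds

Kepler's third law: T² ∝ a³, so T₂ = T₁ (a₂/a₁)^(3/2).
a₂/a₁ = 3.176, (a₂/a₁)^(3/2) = 5.659.
T₂ = 6258 × 5.659 = 35420 seconds.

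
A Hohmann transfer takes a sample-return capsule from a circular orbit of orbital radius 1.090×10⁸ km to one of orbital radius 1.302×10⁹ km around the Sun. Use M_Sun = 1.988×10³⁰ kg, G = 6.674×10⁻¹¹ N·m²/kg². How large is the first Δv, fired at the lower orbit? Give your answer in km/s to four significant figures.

Δv ≈ 12.51 km/s

μ = GM = 6.674×10⁻¹¹ × 1.988×10³⁰ = 1.327×10²⁰ m³/s².
r₁ = 1.090×10⁸ km = 1.090×10¹¹ m.
r₂ = 1.302×10⁹ km = 1.302×10¹² m.
Transfer ellipse a_t = (r₁ + r₂)/2 = 7.055×10¹¹ m.
At r₁: circular v_c1 = √(μ/r₁) = 34890 m/s; transfer-perihelion v_p = √[μ(2/r₁ − 1/a_t)] = 47400 m/s.
Δv₁ = v_p − v_c1 = 12510 m/s.
= 12.51 km/s.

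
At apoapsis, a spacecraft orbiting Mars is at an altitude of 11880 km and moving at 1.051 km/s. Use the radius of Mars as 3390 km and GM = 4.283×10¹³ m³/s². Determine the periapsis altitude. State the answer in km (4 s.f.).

periapsis altitude ≈ 354.0 km

r_a = 3390 + 11880 = 15270 km = 1.527×10⁷ m.
Specific energy ε = v²/2 − μ/r = -2.253×10⁶ J/kg, so a = −μ/(2ε) = 9.507×10⁶ m.
The apsides satisfy r_p + r_a = 2a, so the periapsis radius is 2a − r_a = 3.744×10⁶ m = 3744.0 km.
Periapsis altitude = 3744.0 − 3390 = 354.04 km.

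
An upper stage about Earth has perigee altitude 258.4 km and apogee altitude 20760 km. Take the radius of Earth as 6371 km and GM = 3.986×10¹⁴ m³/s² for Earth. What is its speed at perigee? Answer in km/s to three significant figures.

r_p = 6371 + 258.4 = 6629.4 km = 6.6294×10⁶ m.
r_a = 6371 + 20760 = 27131 km = 2.7131×10⁷ m.
Semi-major axis a = (r_p + r_a)/2 = 16880 km = 1.688×10⁷ m.
Vis-viva: v² = μ(2/r − 1/a) = 3.986×10¹⁴ × (3.017×10⁻⁷ − 5.924×10⁻⁸) = 9.664×10⁷ m²/s².
v = 9831 m/s = 9.831 km/s.

v ≈ 9.83 km/s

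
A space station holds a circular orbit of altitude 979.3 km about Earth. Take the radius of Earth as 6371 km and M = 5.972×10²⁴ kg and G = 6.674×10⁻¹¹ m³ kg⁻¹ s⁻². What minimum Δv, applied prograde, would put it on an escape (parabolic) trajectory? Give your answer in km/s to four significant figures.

Δv ≈ 3.050 km/s

μ = GM = 6.674×10⁻¹¹ × 5.972×10²⁴ = 3.986×10¹⁴ m³/s².
r = 6371 + 979.3 = 7350.3 km = 7.3503×10⁶ m.
Circular speed v_c = √(μ/r) = 7364 m/s.
Escape speed v_esc = √(2μ/r) = √2 × v_c = 10410 m/s.
Δv = v_esc − v_c = 3050 m/s = 3.050 km/s.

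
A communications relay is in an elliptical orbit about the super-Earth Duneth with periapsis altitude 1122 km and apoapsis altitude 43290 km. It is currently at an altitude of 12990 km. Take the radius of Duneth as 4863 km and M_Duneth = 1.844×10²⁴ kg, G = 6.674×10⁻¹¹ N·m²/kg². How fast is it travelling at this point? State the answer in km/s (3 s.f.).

μ = GM = 6.674×10⁻¹¹ × 1.844×10²⁴ = 1.231×10¹⁴ m³/s².
r_p = 4863 + 1122 = 5985.0 km = 5.9850×10⁶ m.
r_a = 4863 + 43290 = 48153 km = 4.8153×10⁷ m.
r = 4863 + 12990 = 17853 km = 1.785×10⁷ m.
Semi-major axis a = (r_p + r_a)/2 = 27069 km = 2.707×10⁷ m.
Vis-viva: v² = μ(2/r − 1/a) = 1.231×10¹⁴ × (1.120×10⁻⁷ − 3.694×10⁻⁸) = 9.240×10⁶ m²/s².
v = 3040 m/s = 3.040 km/s.

v ≈ 3.04 km/s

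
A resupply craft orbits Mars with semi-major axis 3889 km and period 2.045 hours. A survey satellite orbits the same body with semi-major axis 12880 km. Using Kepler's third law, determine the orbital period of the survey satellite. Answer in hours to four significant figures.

T₂ ≈ 12.33 hours

Kepler's third law: T² ∝ a³, so T₂ = T₁ (a₂/a₁)^(3/2).
a₂/a₁ = 3.312, (a₂/a₁)^(3/2) = 6.027.
T₂ = 2.045 × 6.027 = 12.33 hours.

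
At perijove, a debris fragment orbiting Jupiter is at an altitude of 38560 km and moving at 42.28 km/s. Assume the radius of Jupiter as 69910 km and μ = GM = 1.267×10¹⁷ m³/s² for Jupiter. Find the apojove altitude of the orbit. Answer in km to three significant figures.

apojove altitude ≈ 2.84×10⁵ km

r_p = 69910 + 38560 = 1.0847×10⁵ km = 1.085×10⁸ m.
Specific energy ε = v²/2 − μ/r = -2.743×10⁸ J/kg, so a = −μ/(2ε) = 2.310×10⁸ m.
The apsides satisfy r_p + r_a = 2a, so the apojove radius is 2a − r_p = 3.535×10⁸ m = 3.5349×10⁵ km.
Apojove altitude = 3.5349×10⁵ − 69910 = 2.8358×10⁵ km.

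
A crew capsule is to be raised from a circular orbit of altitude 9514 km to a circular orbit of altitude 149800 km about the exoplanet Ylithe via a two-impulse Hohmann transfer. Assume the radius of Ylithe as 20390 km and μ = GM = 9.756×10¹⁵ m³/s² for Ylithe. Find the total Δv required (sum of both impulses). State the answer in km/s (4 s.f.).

r₁ = 20390 + 9514 = 29904 km = 2.9904×10⁷ m.
r₂ = 20390 + 149800 = 170190 km = 1.7019×10⁸ m.
Transfer ellipse a_t = (r₁ + r₂)/2 = 1.000×10⁸ m.
At r₁: circular v_c1 = √(μ/r₁) = 18060 m/s; transfer-periapsis v_p = √[μ(2/r₁ − 1/a_t)] = 23560 m/s.
Δv₁ = v_p − v_c1 = 5496 m/s.
At r₂: circular v_c2 = √(μ/r₂) = 7571 m/s; transfer-apoapsis v_a = √[μ(2/r₂ − 1/a_t)] = 4139 m/s.
Δv₂ = v_c2 − v_a = 3432 m/s.
Total Δv = Δv₁ + Δv₂ = 8928 m/s = 8.928 km/s.

Δv_total ≈ 8.928 km/s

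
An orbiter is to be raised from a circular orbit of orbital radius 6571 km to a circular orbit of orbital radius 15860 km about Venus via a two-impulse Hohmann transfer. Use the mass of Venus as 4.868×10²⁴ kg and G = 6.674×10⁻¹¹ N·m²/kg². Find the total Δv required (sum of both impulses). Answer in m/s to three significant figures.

Δv_total ≈ 2390 m/s

μ = GM = 6.674×10⁻¹¹ × 4.868×10²⁴ = 3.249×10¹⁴ m³/s².
r₁ = 6571 km = 6.571×10⁶ m.
r₂ = 15860 km = 1.586×10⁷ m.
Transfer ellipse a_t = (r₁ + r₂)/2 = 1.122×10⁷ m.
At r₁: circular v_c1 = √(μ/r₁) = 7032 m/s; transfer-periapsis v_p = √[μ(2/r₁ − 1/a_t)] = 8362 m/s.
Δv₁ = v_p − v_c1 = 1330 m/s.
At r₂: circular v_c2 = √(μ/r₂) = 4526 m/s; transfer-apoapsis v_a = √[μ(2/r₂ − 1/a_t)] = 3464 m/s.
Δv₂ = v_c2 − v_a = 1062 m/s.
Total Δv = Δv₁ + Δv₂ = 2392 m/s.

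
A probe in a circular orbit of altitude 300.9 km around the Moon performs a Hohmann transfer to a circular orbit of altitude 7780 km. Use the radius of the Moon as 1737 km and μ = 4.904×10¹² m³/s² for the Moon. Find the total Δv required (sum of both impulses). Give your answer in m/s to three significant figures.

Δv_total ≈ 731 m/s

r₁ = 1737 + 300.9 = 2037.9 km = 2.0379×10⁶ m.
r₂ = 1737 + 7780 = 9517.0 km = 9.5170×10⁶ m.
Transfer ellipse a_t = (r₁ + r₂)/2 = 5.777×10⁶ m.
At r₁: circular v_c1 = √(μ/r₁) = 1551 m/s; transfer-perilune v_p = √[μ(2/r₁ − 1/a_t)] = 1991 m/s.
Δv₁ = v_p − v_c1 = 439.7 m/s.
At r₂: circular v_c2 = √(μ/r₂) = 717.8 m/s; transfer-apolune v_a = √[μ(2/r₂ − 1/a_t)] = 426.3 m/s.
Δv₂ = v_c2 − v_a = 291.5 m/s.
Total Δv = Δv₁ + Δv₂ = 731.2 m/s.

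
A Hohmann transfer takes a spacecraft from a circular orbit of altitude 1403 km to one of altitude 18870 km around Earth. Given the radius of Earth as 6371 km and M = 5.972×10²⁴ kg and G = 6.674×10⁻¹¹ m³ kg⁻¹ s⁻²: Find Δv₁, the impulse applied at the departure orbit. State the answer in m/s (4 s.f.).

Δv ≈ 1694 m/s

μ = GM = 6.674×10⁻¹¹ × 5.972×10²⁴ = 3.986×10¹⁴ m³/s².
r₁ = 6371 + 1403 = 7774.0 km = 7.7740×10⁶ m.
r₂ = 6371 + 18870 = 25241 km = 2.5241×10⁷ m.
Transfer ellipse a_t = (r₁ + r₂)/2 = 1.651×10⁷ m.
At r₁: circular v_c1 = √(μ/r₁) = 7160 m/s; transfer-perigee v_p = √[μ(2/r₁ − 1/a_t)] = 8854 m/s.
Δv₁ = v_p − v_c1 = 1694 m/s.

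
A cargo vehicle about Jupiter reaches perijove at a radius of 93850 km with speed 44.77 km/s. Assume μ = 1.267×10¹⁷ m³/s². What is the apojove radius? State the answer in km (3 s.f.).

r_p = 9.385×10⁷ m.
Specific energy ε = v²/2 − μ/r = -3.479×10⁸ J/kg, so a = −μ/(2ε) = 1.821×10⁸ m.
The apsides satisfy r_p + r_a = 2a, so the apojove radius is 2a − r_p = 2.704×10⁸ m = 2.7039×10⁵ km.

apojove radius ≈ 2.70×10⁵ km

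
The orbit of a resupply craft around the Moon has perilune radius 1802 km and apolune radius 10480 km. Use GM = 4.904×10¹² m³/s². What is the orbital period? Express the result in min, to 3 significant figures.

Semi-major axis a = (r_p + r_a)/2 = (1802.0 + 10480)/2 = 6141.0 km = 6.141×10⁶ m.
By Kepler's third law T = 2π√(a³/μ) = 2π × 6.872×10³ = 4.318×10⁴ s.
= 719.6 min.

T ≈ 720 min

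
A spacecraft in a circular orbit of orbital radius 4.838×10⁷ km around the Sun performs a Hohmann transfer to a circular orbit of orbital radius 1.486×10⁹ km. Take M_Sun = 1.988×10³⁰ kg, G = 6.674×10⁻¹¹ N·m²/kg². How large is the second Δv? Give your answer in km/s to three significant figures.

Δv ≈ 7.08 km/s

μ = GM = 6.674×10⁻¹¹ × 1.988×10³⁰ = 1.327×10²⁰ m³/s².
r₁ = 4.838×10⁷ km = 4.838×10¹⁰ m.
r₂ = 1.486×10⁹ km = 1.486×10¹² m.
Transfer ellipse a_t = (r₁ + r₂)/2 = 7.672×10¹¹ m.
At r₁: circular v_c1 = √(μ/r₁) = 52370 m/s; transfer-perihelion v_p = √[μ(2/r₁ − 1/a_t)] = 72880 m/s.
At r₂: circular v_c2 = √(μ/r₂) = 9449 m/s; transfer-aphelion v_a = √[μ(2/r₂ − 1/a_t)] = 2373 m/s.
Δv₂ = v_c2 − v_a = 7076 m/s.
= 7.076 km/s.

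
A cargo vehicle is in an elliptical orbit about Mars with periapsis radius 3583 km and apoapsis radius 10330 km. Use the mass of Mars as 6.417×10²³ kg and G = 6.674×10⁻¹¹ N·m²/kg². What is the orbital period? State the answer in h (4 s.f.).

μ = GM = 6.674×10⁻¹¹ × 6.417×10²³ = 4.283×10¹³ m³/s².
Semi-major axis a = (r_p + r_a)/2 = (3583.0 + 10330)/2 = 6956.5 km = 6.956×10⁶ m.
By Kepler's third law T = 2π√(a³/μ) = 2π × 2.804×10³ = 1.762×10⁴ s.
= 4.893 h.

T ≈ 4.893 h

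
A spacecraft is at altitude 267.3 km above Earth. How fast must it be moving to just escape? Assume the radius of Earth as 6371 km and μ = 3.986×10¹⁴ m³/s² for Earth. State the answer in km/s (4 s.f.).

v_esc ≈ 10.96 km/s

r = 6371 + 267.3 = 6638.3 km = 6.6383×10⁶ m.
Escape speed v_esc = √(2μ/r) = √(2 × 3.986×10¹⁴ / 6.638×10⁶) = √(1.201×10⁸) = 10960 m/s.
= 10.96 km/s.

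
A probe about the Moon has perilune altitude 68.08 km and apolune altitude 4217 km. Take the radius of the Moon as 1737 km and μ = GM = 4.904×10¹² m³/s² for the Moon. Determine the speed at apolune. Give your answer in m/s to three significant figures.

r_p = 1737 + 68.08 = 1805.1 km = 1.8051×10⁶ m.
r_a = 1737 + 4217 = 5954.0 km = 5.9540×10⁶ m.
Semi-major axis a = (r_p + r_a)/2 = 3879.5 km = 3.880×10⁶ m.
Vis-viva: v² = μ(2/r − 1/a) = 4.904×10¹² × (3.359×10⁻⁷ − 2.578×10⁻⁷) = 3.832×10⁵ m²/s².
v = 619.1 m/s.

v ≈ 619 m/s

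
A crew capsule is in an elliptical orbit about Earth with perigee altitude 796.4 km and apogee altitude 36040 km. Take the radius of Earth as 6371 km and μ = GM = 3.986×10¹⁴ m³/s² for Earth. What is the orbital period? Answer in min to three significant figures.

r_p = 6371 + 796.4 = 7167.4 km = 7.1674×10⁶ m.
r_a = 6371 + 36040 = 42411 km = 4.2411×10⁷ m.
Semi-major axis a = (r_p + r_a)/2 = (7167.4 + 42411)/2 = 24789 km = 2.479×10⁷ m.
By Kepler's third law T = 2π√(a³/μ) = 2π × 6.182×10³ = 3.884×10⁴ s.
= 647.4 min.

T ≈ 647 min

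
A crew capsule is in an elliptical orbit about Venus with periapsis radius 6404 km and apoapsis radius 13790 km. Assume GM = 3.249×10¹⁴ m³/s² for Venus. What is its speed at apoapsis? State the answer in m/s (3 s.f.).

v ≈ 3870 m/s

Semi-major axis a = (r_p + r_a)/2 = 10097 km = 1.010×10⁷ m.
Vis-viva: v² = μ(2/r − 1/a) = 3.249×10¹⁴ × (1.450×10⁻⁷ − 9.904×10⁻⁸) = 1.494×10⁷ m²/s².
v = 3866 m/s.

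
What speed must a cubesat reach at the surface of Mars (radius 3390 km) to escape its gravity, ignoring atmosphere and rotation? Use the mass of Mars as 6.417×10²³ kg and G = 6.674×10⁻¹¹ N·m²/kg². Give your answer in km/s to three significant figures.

v_esc ≈ 5.03 km/s

μ = GM = 6.674×10⁻¹¹ × 6.417×10²³ = 4.283×10¹³ m³/s².
r = R = 3.390×10⁶ m.
Escape speed v_esc = √(2μ/r) = √(2 × 4.283×10¹³ / 3.390×10⁶) = √(2.527×10⁷) = 5027 m/s.
= 5.027 km/s.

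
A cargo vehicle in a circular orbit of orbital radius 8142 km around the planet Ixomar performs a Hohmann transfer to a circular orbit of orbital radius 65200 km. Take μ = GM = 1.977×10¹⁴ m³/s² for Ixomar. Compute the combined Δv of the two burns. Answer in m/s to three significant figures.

r₁ = 8142 km = 8.142×10⁶ m.
r₂ = 65200 km = 6.520×10⁷ m.
Transfer ellipse a_t = (r₁ + r₂)/2 = 3.667×10⁷ m.
At r₁: circular v_c1 = √(μ/r₁) = 4928 m/s; transfer-periapsis v_p = √[μ(2/r₁ − 1/a_t)] = 6571 m/s.
Δv₁ = v_p − v_c1 = 1643 m/s.
At r₂: circular v_c2 = √(μ/r₂) = 1741 m/s; transfer-apoapsis v_a = √[μ(2/r₂ − 1/a_t)] = 820.5 m/s.
Δv₂ = v_c2 − v_a = 920.8 m/s.
Total Δv = Δv₁ + Δv₂ = 2564 m/s.

Δv_total ≈ 2560 m/s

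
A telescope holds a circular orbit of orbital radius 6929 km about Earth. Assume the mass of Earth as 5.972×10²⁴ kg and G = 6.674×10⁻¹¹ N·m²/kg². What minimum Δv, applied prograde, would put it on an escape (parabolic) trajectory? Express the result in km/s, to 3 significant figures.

μ = GM = 6.674×10⁻¹¹ × 5.972×10²⁴ = 3.986×10¹⁴ m³/s².
r = 6929 km = 6.929×10⁶ m.
Circular speed v_c = √(μ/r) = 7584 m/s.
Escape speed v_esc = √(2μ/r) = √2 × v_c = 10730 m/s.
Δv = v_esc − v_c = 3142 m/s = 3.142 km/s.

Δv ≈ 3.14 km/s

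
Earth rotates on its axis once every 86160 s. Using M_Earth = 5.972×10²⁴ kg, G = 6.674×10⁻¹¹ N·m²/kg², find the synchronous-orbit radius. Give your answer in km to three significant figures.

μ = GM = 6.674×10⁻¹¹ × 5.972×10²⁴ = 3.986×10¹⁴ m³/s².
A synchronous orbit has period T, so by Kepler's third law a = (μT²/4π²)^(1/3).
μT²/4π² = 3.986×10¹⁴ × (8.616×10⁴)² / 39.48 = 7.495×10²² m³.
a = 4.216×10⁷ m = 42162 km.

r_sync ≈ 42200 km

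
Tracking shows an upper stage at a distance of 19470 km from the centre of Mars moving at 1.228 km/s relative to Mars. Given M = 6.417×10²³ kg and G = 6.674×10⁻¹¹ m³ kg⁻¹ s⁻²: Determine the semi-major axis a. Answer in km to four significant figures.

μ = GM = 6.674×10⁻¹¹ × 6.417×10²³ = 4.283×10¹³ m³/s².
r = 1.947×10⁷ m.
Vis-viva rearranged: 1/a = 2/r − v²/μ = 1.027×10⁻⁷ − 3.521×10⁻⁸ = 6.751×10⁻⁸ m⁻¹.
a = 1.481×10⁷ m = 14812 km.

a ≈ 14810 km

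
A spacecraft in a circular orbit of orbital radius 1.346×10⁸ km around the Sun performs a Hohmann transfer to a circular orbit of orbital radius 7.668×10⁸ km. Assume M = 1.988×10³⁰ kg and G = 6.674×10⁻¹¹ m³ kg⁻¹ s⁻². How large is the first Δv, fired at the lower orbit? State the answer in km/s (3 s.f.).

μ = GM = 6.674×10⁻¹¹ × 1.988×10³⁰ = 1.327×10²⁰ m³/s².
r₁ = 1.346×10⁸ km = 1.346×10¹¹ m.
r₂ = 7.668×10⁸ km = 7.668×10¹¹ m.
Transfer ellipse a_t = (r₁ + r₂)/2 = 4.507×10¹¹ m.
At r₁: circular v_c1 = √(μ/r₁) = 31400 m/s; transfer-perihelion v_p = √[μ(2/r₁ − 1/a_t)] = 40950 m/s.
Δv₁ = v_p − v_c1 = 9556 m/s.
= 9.556 km/s.

Δv ≈ 9.56 km/s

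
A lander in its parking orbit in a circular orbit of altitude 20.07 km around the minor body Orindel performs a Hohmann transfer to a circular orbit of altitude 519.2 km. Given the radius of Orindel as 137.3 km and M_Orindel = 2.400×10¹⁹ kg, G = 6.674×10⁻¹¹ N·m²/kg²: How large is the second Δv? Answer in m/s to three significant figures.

μ = GM = 6.674×10⁻¹¹ × 2.400×10¹⁹ = 1.602×10⁹ m³/s².
r₁ = 137.3 + 20.07 = 157.37 km = 1.5737×10⁵ m.
r₂ = 137.3 + 519.2 = 656.50 km = 6.5650×10⁵ m.
Transfer ellipse a_t = (r₁ + r₂)/2 = 4.069×10⁵ m.
At r₁: circular v_c1 = √(μ/r₁) = 100.9 m/s; transfer-periapsis v_p = √[μ(2/r₁ − 1/a_t)] = 128.1 m/s.
At r₂: circular v_c2 = √(μ/r₂) = 49.39 m/s; transfer-apoapsis v_a = √[μ(2/r₂ − 1/a_t)] = 30.72 m/s.
Δv₂ = v_c2 − v_a = 18.68 m/s.

Δv ≈ 18.7 m/s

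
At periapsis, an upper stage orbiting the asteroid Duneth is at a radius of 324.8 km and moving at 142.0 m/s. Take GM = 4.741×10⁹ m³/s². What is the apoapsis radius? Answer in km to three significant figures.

r_p = 3.248×10⁵ m.
Specific energy ε = v²/2 − μ/r = -4.515×10³ J/kg, so a = −μ/(2ε) = 5.251×10⁵ m.
The apsides satisfy r_p + r_a = 2a, so the apoapsis radius is 2a − r_p = 7.253×10⁵ m = 725.33 km.

apoapsis radius ≈ 725 km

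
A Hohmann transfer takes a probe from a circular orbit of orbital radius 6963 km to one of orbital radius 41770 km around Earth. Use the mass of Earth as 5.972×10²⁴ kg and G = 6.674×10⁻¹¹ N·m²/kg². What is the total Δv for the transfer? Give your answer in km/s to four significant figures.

Δv_total ≈ 3.778 km/s

μ = GM = 6.674×10⁻¹¹ × 5.972×10²⁴ = 3.986×10¹⁴ m³/s².
r₁ = 6963 km = 6.963×10⁶ m.
r₂ = 41770 km = 4.177×10⁷ m.
Transfer ellipse a_t = (r₁ + r₂)/2 = 2.437×10⁷ m.
At r₁: circular v_c1 = √(μ/r₁) = 7566 m/s; transfer-perigee v_p = √[μ(2/r₁ − 1/a_t)] = 9906 m/s.
Δv₁ = v_p − v_c1 = 2340 m/s.
At r₂: circular v_c2 = √(μ/r₂) = 3089 m/s; transfer-apogee v_a = √[μ(2/r₂ − 1/a_t)] = 1651 m/s.
Δv₂ = v_c2 − v_a = 1438 m/s.
Total Δv = Δv₁ + Δv₂ = 3778 m/s = 3.778 km/s.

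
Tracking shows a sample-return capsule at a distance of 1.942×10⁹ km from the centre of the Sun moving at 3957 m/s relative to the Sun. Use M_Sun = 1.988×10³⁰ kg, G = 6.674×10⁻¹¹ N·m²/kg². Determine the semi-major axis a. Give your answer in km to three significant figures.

a ≈ 1.10×10⁹ km

μ = GM = 6.674×10⁻¹¹ × 1.988×10³⁰ = 1.327×10²⁰ m³/s².
r = 1.942×10¹² m.
Specific orbital energy ε = v²/2 − μ/r = (3957)²/2 − 1.327×10²⁰/1.942×10¹² = -6.049×10⁷ J/kg.
Since ε = −μ/(2a), a = −μ/(2ε) = 1.097×10¹² m = 1.0967×10⁹ km.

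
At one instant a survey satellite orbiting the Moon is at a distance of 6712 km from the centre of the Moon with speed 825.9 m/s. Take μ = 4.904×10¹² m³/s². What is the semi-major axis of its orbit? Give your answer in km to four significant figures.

a ≈ 6294 km

r = 6.712×10⁶ m.
Specific orbital energy ε = v²/2 − μ/r = (825.9)²/2 − 4.904×10¹²/6.712×10⁶ = -3.896×10⁵ J/kg.
Since ε = −μ/(2a), a = −μ/(2ε) = 6.294×10⁶ m = 6294.0 km.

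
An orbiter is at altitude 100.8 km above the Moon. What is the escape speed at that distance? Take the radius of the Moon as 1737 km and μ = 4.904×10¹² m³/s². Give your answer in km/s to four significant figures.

r = 1737 + 100.8 = 1837.8 km = 1.8378×10⁶ m.
Escape speed v_esc = √(2μ/r) = √(2 × 4.904×10¹² / 1.838×10⁶) = √(5.337×10⁶) = 2310 m/s.
= 2.310 km/s.

v_esc ≈ 2.310 km/s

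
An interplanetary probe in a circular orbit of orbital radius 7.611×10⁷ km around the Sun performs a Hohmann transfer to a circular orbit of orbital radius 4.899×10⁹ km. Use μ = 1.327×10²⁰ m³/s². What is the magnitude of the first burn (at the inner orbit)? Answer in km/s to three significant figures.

r₁ = 7.611×10⁷ km = 7.611×10¹⁰ m.
r₂ = 4.899×10⁹ km = 4.899×10¹² m.
Transfer ellipse a_t = (r₁ + r₂)/2 = 2.488×10¹² m.
At r₁: circular v_c1 = √(μ/r₁) = 41760 m/s; transfer-perihelion v_p = √[μ(2/r₁ − 1/a_t)] = 58600 m/s.
Δv₁ = v_p − v_c1 = 16840 m/s.
= 16.84 km/s.

Δv ≈ 16.8 km/s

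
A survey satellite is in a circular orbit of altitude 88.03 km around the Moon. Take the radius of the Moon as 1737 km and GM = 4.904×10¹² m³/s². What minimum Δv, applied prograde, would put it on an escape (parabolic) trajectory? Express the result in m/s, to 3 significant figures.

Δv ≈ 679 m/s

r = 1737 + 88.03 = 1825.0 km = 1.8250×10⁶ m.
Circular speed v_c = √(μ/r) = 1639 m/s.
Escape speed v_esc = √(2μ/r) = √2 × v_c = 2318 m/s.
Δv = v_esc − v_c = 679.0 m/s.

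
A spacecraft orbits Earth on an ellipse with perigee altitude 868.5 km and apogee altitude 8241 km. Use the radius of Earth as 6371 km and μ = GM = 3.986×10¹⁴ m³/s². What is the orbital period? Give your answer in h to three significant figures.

T ≈ 3.16 h

r_p = 6371 + 868.5 = 7239.5 km = 7.2395×10⁶ m.
r_a = 6371 + 8241 = 14612 km = 1.4612×10⁷ m.
Semi-major axis a = (r_p + r_a)/2 = (7239.5 + 14612)/2 = 10926 km = 1.093×10⁷ m.
By Kepler's third law T = 2π√(a³/μ) = 2π × 1.809×10³ = 1.137×10⁴ s.
= 3.157 h.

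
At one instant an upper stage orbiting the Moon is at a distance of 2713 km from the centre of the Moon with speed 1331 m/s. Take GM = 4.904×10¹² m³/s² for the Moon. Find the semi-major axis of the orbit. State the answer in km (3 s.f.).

r = 2.713×10⁶ m.
Vis-viva rearranged: 1/a = 2/r − v²/μ = 7.372×10⁻⁷ − 3.612×10⁻⁷ = 3.759×10⁻⁷ m⁻¹.
a = 2.660×10⁶ m = 2660.0 km.

a ≈ 2660 km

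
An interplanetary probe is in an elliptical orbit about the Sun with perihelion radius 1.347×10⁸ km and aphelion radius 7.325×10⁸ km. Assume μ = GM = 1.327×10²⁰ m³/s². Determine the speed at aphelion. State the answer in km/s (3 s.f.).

Semi-major axis a = (r_p + r_a)/2 = 4.3360×10⁸ km = 4.336×10¹¹ m.
Vis-viva: v² = μ(2/r − 1/a) = 1.327×10²⁰ × (2.730×10⁻¹² − 2.306×10⁻¹²) = 5.628×10⁷ m²/s².
v = 7502 m/s = 7.502 km/s.

v ≈ 7.50 km/s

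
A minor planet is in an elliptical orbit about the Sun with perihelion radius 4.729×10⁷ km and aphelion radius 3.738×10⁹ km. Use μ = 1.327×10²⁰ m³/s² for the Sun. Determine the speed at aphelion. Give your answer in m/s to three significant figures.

v ≈ 942 m/s

Semi-major axis a = (r_p + r_a)/2 = 1.8926×10⁹ km = 1.893×10¹² m.
Vis-viva: v² = μ(2/r − 1/a) = 1.327×10²⁰ × (5.350×10⁻¹³ − 5.284×10⁻¹³) = 8.870×10⁵ m²/s².
v = 941.8 m/s.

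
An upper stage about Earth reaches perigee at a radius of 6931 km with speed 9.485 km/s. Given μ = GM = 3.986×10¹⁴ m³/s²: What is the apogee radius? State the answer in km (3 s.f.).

apogee radius ≈ 24900 km

r_p = 6.931×10⁶ m.
Specific energy ε = v²/2 − μ/r = -1.253×10⁷ J/kg, so a = −μ/(2ε) = 1.591×10⁷ m.
The apsides satisfy r_p + r_a = 2a, so the apogee radius is 2a − r_p = 2.489×10⁷ m = 24888 km.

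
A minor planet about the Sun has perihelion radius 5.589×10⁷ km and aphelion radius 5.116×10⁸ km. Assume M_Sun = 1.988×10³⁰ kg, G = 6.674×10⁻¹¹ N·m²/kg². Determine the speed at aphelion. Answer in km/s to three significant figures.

μ = GM = 6.674×10⁻¹¹ × 1.988×10³⁰ = 1.327×10²⁰ m³/s².
Semi-major axis a = (r_p + r_a)/2 = 2.8374×10⁸ km = 2.837×10¹¹ m.
Vis-viva: v² = μ(2/r − 1/a) = 1.327×10²⁰ × (3.909×10⁻¹² − 3.524×10⁻¹²) = 5.108×10⁷ m²/s².
v = 7147 m/s = 7.147 km/s.

v ≈ 7.15 km/s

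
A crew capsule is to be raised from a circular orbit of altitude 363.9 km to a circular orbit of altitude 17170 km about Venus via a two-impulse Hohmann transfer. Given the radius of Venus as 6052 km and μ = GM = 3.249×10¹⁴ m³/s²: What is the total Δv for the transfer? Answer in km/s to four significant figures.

Δv_total ≈ 3.071 km/s

r₁ = 6052 + 363.9 = 6415.9 km = 6.4159×10⁶ m.
r₂ = 6052 + 17170 = 23222 km = 2.3222×10⁷ m.
Transfer ellipse a_t = (r₁ + r₂)/2 = 1.482×10⁷ m.
At r₁: circular v_c1 = √(μ/r₁) = 7116 m/s; transfer-periapsis v_p = √[μ(2/r₁ − 1/a_t)] = 8908 m/s.
Δv₁ = v_p − v_c1 = 1792 m/s.
At r₂: circular v_c2 = √(μ/r₂) = 3740 m/s; transfer-apoapsis v_a = √[μ(2/r₂ − 1/a_t)] = 2461 m/s.
Δv₂ = v_c2 − v_a = 1279 m/s.
Total Δv = Δv₁ + Δv₂ = 3071 m/s = 3.071 km/s.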